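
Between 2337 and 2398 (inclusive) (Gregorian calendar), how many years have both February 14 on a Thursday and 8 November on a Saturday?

Check each year's weekday for February 14 and 8 November:
  2337: Sun/Mon  2338: Mon/Tue  2339: Tue/Wed  2340: Wed/Fri  2341: Fri/Sat  2342: Sat/Sun  2343: Sun/Mon  2344: Mon/Wed  2345: Wed/Thu  2346: Thu/Fri  2347: Fri/Sat  2348: Sat/Mon  2349: Mon/Tue  2350: Tue/Wed  …(34 more)…  2385: Thu/Fri  2386: Fri/Sat  2387: Sat/Sun  2388: Sun/Tue  2389: Tue/Wed  2390: Wed/Thu  2391: Thu/Fri  2392: Fri/Sun  2393: Sun/Mon  2394: Mon/Tue  2395: Tue/Wed  2396: Wed/Fri  2397: Fri/Sat  2398: Sat/Sun
Both conditions hold in: 2352, 2380 — 2.

2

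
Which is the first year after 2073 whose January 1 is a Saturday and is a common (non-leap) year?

2078

Jan 1 advances by 2 weekdays after a leap year and by 1 after a common year.
2073: Jan 1 is Sunday.
2074: Monday
2075: Tuesday
2076: Wednesday (leap)
2077: Friday
2078: Saturday
2078 begins on a Saturday and is a common year.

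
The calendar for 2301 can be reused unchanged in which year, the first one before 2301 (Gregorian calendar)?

2295

Two years share a calendar iff Jan 1 falls on the same weekday and both are leap or both are common. 2301: Jan 1 is Tuesday, common year.
2300: Jan 1 Monday, common
2299: Jan 1 Sunday, common
2298: Jan 1 Saturday, common
2297: Jan 1 Friday, common
2296: Jan 1 Wednesday, leap
2295: Jan 1 Tuesday, common
2295 matches on both conditions.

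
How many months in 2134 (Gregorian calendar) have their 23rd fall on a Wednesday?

1

Check the 23rd of each month of 2134: Jan 23: Sat, Feb 23: Tue, Mar 23: Tue, Apr 23: Fri, May 23: Sun, Jun 23: Wed, Jul 23: Fri, Aug 23: Mon, Sep 23: Thu, Oct 23: Sat, Nov 23: Tue, Dec 23: Thu.
Wednesday occurs in June — 1 month.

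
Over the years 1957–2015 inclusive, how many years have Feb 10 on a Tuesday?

9

Track Feb 10's weekday year by year (advancing +1, or +2 across a Feb 29):
  1957: Sun  1958: Mon (+1)  1959: Tue (+1) ✓  1960: Wed (+1)  1961: Fri (+2)
  1962: Sat (+1)  1963: Sun (+1)  1964: Mon (+1)  1965: Wed (+2)  1966: Thu (+1)
  1967: Fri (+1)  1968: Sat (+1)  1969: Mon (+2)  1970: Tue (+1) ✓  … (31 more years) …
  2002: Sun (+1)  2003: Mon (+1)  2004: Tue (+1) ✓  2005: Thu (+2)  2006: Fri (+1)
  2007: Sat (+1)  2008: Sun (+1)  2009: Tue (+2) ✓  2010: Wed (+1)  2011: Thu (+1)
  2012: Fri (+1)  2013: Sun (+2)  2014: Mon (+1)  2015: Tue (+1) ✓
Tuesday years: 1959, 1970, 1976, 1981, 1987, 1998, 2004, 2009, 2015 — 9 in total.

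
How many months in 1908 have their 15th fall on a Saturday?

2

Check the 15th of each month of 1908: Jan 15: Wed, Feb 15: Sat, Mar 15: Sun, Apr 15: Wed, May 15: Fri, Jun 15: Mon, Jul 15: Wed, Aug 15: Sat, Sep 15: Tue, Oct 15: Thu, Nov 15: Sun, Dec 15: Tue.
Saturday occurs in February, August — 2 months.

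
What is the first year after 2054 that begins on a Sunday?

2062

Jan 1 advances by 2 weekdays after a leap year and by 1 after a common year.
2054: Jan 1 is Thursday.
2055: Friday
2056: Saturday (leap)
2057: Monday
2058: Tuesday
2059: Wednesday
2060: Thursday (leap)
2061: Saturday
2062: Sunday
2062 begins on a Sunday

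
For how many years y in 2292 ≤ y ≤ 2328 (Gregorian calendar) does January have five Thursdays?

14

January has 31 days; it has five Thursdays when Thursday falls among the first (month-length − 28) days — i.e. when January 1 is one of Thursday/Wednesday/Tuesday.
January 1 by year: 2292:Fri 2293:Sun 2294:Mon 2295:Tue✓ 2296:Wed✓ 2297:Fri 2298:Sat 2299:Sun 2300:Mon 2301:Tue✓ 2302:Wed✓ 2303:Thu✓ 2304:Fri 2305:Sun 2306:Mon …(7 more)… 2314:Thu✓ 2315:Fri 2316:Sat 2317:Mon 2318:Tue✓ 2319:Wed✓ 2320:Thu✓ 2321:Sat 2322:Sun 2323:Mon 2324:Tue✓ 2325:Thu✓ 2326:Fri 2327:Sat 2328:Sun
Years with five Thursdays: 2295, 2296, 2301, 2302, 2303, 2307, 2308, 2313, 2314, 2318, 2319, 2320, 2324, 2325 → 14.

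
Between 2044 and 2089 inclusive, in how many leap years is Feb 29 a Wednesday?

Leap years in 2044–2089: 12 of them.
Feb 29 weekday advances by 5 (mod 7) from one leap year to the next four years later (or differs when a century non-leap intervenes).
Leap-day weekdays: 2044:Mon 2048:Sat 2052:Thu 2056:Tue 2060:Sun 2064:Fri 2068:Wed✓ 2072:Mon 2076:Sat 2080:Thu 2084:Tue 2088:Sun
Wednesday: 2068 → 1.

1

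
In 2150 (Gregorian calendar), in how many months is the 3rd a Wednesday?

Check the 3rd of each month of 2150: Jan 3: Sat, Feb 3: Tue, Mar 3: Tue, Apr 3: Fri, May 3: Sun, Jun 3: Wed, Jul 3: Fri, Aug 3: Mon, Sep 3: Thu, Oct 3: Sat, Nov 3: Tue, Dec 3: Thu.
Wednesday occurs in June — 1 month.

1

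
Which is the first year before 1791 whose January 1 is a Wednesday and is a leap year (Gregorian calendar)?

Jan 1 advances by 2 weekdays after a leap year and by 1 after a common year.
1791: Jan 1 is Saturday.
1790: Friday
1789: Thursday
1788: Tuesday (leap)
1787: Monday
1786: Sunday
1785: Saturday
1784: Thursday (leap)
1783: Wednesday
1782: Tuesday
1781: Monday
1780: Saturday (leap)
1779: Friday
1778: Thursday
1777: Wednesday
1776: Monday (leap)
1775: Sunday
1774: Saturday
1773: Friday
1772: Wednesday (leap)
1772 begins on a Wednesday and is a leap year.

1772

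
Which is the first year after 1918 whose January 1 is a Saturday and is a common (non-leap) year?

Jan 1 advances by 2 weekdays after a leap year and by 1 after a common year.
1918: Jan 1 is Tuesday.
1919: Wednesday
1920: Thursday (leap)
1921: Saturday
1921 begins on a Saturday and is a common year.

1921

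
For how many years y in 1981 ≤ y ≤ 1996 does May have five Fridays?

May has 31 days; it has five Fridays when Friday falls among the first (month-length − 28) days — i.e. when May 1 is one of Friday/Thursday/Wednesday.
May 1 by year: 1981:Fri✓ 1982:Sat 1983:Sun 1984:Tue 1985:Wed✓ 1986:Thu✓ 1987:Fri✓ 1988:Sun 1989:Mon 1990:Tue 1991:Wed✓ 1992:Fri✓ 1993:Sat 1994:Sun 1995:Mon 1996:Wed✓
Years with five Fridays: 1981, 1985, 1986, 1987, 1991, 1992, 1996 → 7.

7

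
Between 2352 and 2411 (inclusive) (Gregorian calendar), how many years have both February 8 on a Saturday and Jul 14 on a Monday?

6

Check each year's weekday for February 8 and Jul 14:
  2352: Fri/Mon  2353: Sun/Tue  2354: Mon/Wed  2355: Tue/Thu  2356: Wed/Sat  2357: Fri/Sun  2358: Sat/Mon ✓  2359: Sun/Tue  2360: Mon/Thu  2361: Wed/Fri  2362: Thu/Sat  2363: Fri/Sun  2364: Sat/Tue  2365: Mon/Wed  …(32 more)…  2398: Sun/Tue  2399: Mon/Wed  2400: Tue/Fri  2401: Thu/Sat  2402: Fri/Sun  2403: Sat/Mon ✓  2404: Sun/Wed  2405: Tue/Thu  2406: Wed/Fri  2407: Thu/Sat  2408: Fri/Mon  2409: Sun/Tue  2410: Mon/Wed  2411: Tue/Thu
Both conditions hold in: 2358, 2369, 2375, 2386, 2397, 2403 — 6.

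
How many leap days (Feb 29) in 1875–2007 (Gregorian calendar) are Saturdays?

Leap years in 1875–2007: 32 of them.
Feb 29 weekday advances by 5 (mod 7) from one leap year to the next four years later (or differs when a century non-leap intervenes).
Leap-day weekdays: 1876:Tue 1880:Sun 1884:Fri 1888:Wed 1892:Mon 1896:Sat✓ 1904:Mon 1908:Sat✓ 1912:Thu 1916:Tue 1920:Sun 1924:Fri 1928:Wed …(6 more)… 1956:Wed 1960:Mon 1964:Sat✓ 1968:Thu 1972:Tue 1976:Sun 1980:Fri 1984:Wed 1988:Mon 1992:Sat✓ 1996:Thu 2000:Tue 2004:Sun
Saturday: 1896, 1908, 1936, 1964, 1992 → 5.

5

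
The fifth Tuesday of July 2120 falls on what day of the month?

July 1, 2120 is a Monday, so the first Tuesday is the 2nd.
The fifth Tuesday is 2 + 28 = 30.

30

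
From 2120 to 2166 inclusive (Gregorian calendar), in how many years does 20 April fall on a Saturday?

Track 20 April's weekday year by year (advancing +1, or +2 across a Feb 29):
  2120: Sat ✓  2121: Sun (+1)  2122: Mon (+1)  2123: Tue (+1)  2124: Thu (+2)
  2125: Fri (+1)  2126: Sat (+1) ✓  2127: Sun (+1)  2128: Tue (+2)  2129: Wed (+1)
  2130: Thu (+1)  2131: Fri (+1)  2132: Sun (+2)  2133: Mon (+1)  … (19 more years) …
  2153: Fri (+1)  2154: Sat (+1) ✓  2155: Sun (+1)  2156: Tue (+2)  2157: Wed (+1)
  2158: Thu (+1)  2159: Fri (+1)  2160: Sun (+2)  2161: Mon (+1)  2162: Tue (+1)
  2163: Wed (+1)  2164: Fri (+2)  2165: Sat (+1) ✓  2166: Sun (+1)
Saturday years: 2120, 2126, 2137, 2143, 2148, 2154, 2165 — 7 in total.

7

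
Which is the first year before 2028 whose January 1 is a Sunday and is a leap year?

2012

Jan 1 advances by 2 weekdays after a leap year and by 1 after a common year.
2028: Jan 1 is Saturday (leap).
2027: Friday
2026: Thursday
2025: Wednesday
2024: Monday (leap)
2023: Sunday
2022: Saturday
2021: Friday
2020: Wednesday (leap)
2019: Tuesday
2018: Monday
2017: Sunday
2016: Friday (leap)
2015: Thursday
2014: Wednesday
2013: Tuesday
2012: Sunday (leap)
2012 begins on a Sunday and is a leap year.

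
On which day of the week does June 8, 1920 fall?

January 1, 1920 is a Thursday.
June 8 is day 160 of the year, i.e. 159 days after Jan 1.
159 mod 7 = 5, so advance 5 weekdays from Thursday: Tuesday.

Tuesday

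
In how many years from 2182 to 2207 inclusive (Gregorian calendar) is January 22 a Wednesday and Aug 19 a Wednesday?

0

Check each year's weekday for January 22 and Aug 19:
  2182: Tue/Mon  2183: Wed/Tue  2184: Thu/Thu  2185: Sat/Fri  2186: Sun/Sat  2187: Mon/Sun  2188: Tue/Tue  2189: Thu/Wed  2190: Fri/Thu  2191: Sat/Fri  2192: Sun/Sun  2193: Tue/Mon  2194: Wed/Tue  2195: Thu/Wed  2196: Fri/Fri  2197: Sun/Sat  2198: Mon/Sun  2199: Tue/Mon  2200: Wed/Tue  2201: Thu/Wed  2202: Fri/Thu  2203: Sat/Fri  2204: Sun/Sun  2205: Tue/Mon  2206: Wed/Tue  2207: Thu/Wed
Both conditions hold in: no year — 0.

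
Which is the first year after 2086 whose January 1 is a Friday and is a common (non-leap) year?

Jan 1 advances by 2 weekdays after a leap year and by 1 after a common year.
2086: Jan 1 is Tuesday.
2087: Wednesday
2088: Thursday (leap)
2089: Saturday
2090: Sunday
2091: Monday
2092: Tuesday (leap)
2093: Thursday
2094: Friday
2094 begins on a Friday and is a common year.

2094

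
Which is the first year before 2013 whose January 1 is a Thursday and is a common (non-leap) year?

2009

Jan 1 advances by 2 weekdays after a leap year and by 1 after a common year.
2013: Jan 1 is Tuesday.
2012: Sunday (leap)
2011: Saturday
2010: Friday
2009: Thursday
2009 begins on a Thursday and is a common year.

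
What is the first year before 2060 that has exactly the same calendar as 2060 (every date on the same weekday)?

2032

Two years share a calendar iff Jan 1 falls on the same weekday and both are leap or both are common. 2060: Jan 1 is Thursday, leap year.
2059: Jan 1 Wednesday, common
2058: Jan 1 Tuesday, common
2057: Jan 1 Monday, common
2056: Jan 1 Saturday, leap
2055: Jan 1 Friday, common
2054: Jan 1 Thursday, common
2053: Jan 1 Wednesday, common
2052: Jan 1 Monday, leap
2051: Jan 1 Sunday, common
2050: Jan 1 Saturday, common
2049: Jan 1 Friday, common
2048: Jan 1 Wednesday, leap
2047: Jan 1 Tuesday, common
2046: Jan 1 Monday, common
2045: Jan 1 Sunday, common
2044: Jan 1 Friday, leap
2043: Jan 1 Thursday, common
2042: Jan 1 Wednesday, common
2041: Jan 1 Tuesday, common
2040: Jan 1 Sunday, leap
2039: Jan 1 Saturday, common
2038: Jan 1 Friday, common
2037: Jan 1 Thursday, common
2036: Jan 1 Tuesday, leap
2035: Jan 1 Monday, common
2034: Jan 1 Sunday, common
2033: Jan 1 Saturday, common
2032: Jan 1 Thursday, leap
2032 matches on both conditions.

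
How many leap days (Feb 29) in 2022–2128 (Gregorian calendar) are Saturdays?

3

Leap years in 2022–2128: 26 of them.
Feb 29 weekday advances by 5 (mod 7) from one leap year to the next four years later (or differs when a century non-leap intervenes).
Leap-day weekdays: 2024:Thu 2028:Tue 2032:Sun 2036:Fri 2040:Wed 2044:Mon 2048:Sat✓ 2052:Thu 2056:Tue 2060:Sun 2064:Fri 2068:Wed 2072:Mon 2076:Sat✓ 2080:Thu 2084:Tue 2088:Sun 2092:Fri 2096:Wed 2104:Fri 2108:Wed 2112:Mon 2116:Sat✓ 2120:Thu 2124:Tue 2128:Sun
Saturday: 2048, 2076, 2116 → 3.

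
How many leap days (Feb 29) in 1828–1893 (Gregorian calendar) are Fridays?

3

Leap years in 1828–1893: 17 of them.
Feb 29 weekday advances by 5 (mod 7) from one leap year to the next four years later (or differs when a century non-leap intervenes).
Leap-day weekdays: 1828:Fri✓ 1832:Wed 1836:Mon 1840:Sat 1844:Thu 1848:Tue 1852:Sun 1856:Fri✓ 1860:Wed 1864:Mon 1868:Sat 1872:Thu 1876:Tue 1880:Sun 1884:Fri✓ 1888:Wed 1892:Mon
Friday: 1828, 1856, 1884 → 3.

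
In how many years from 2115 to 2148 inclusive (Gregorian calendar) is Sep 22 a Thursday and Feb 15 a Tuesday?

Check each year's weekday for Sep 22 and Feb 15:
  2115: Sun/Fri  2116: Tue/Sat  2117: Wed/Mon  2118: Thu/Tue ✓  2119: Fri/Wed  2120: Sun/Thu  2121: Mon/Sat  2122: Tue/Sun  2123: Wed/Mon  2124: Fri/Tue  2125: Sat/Thu  2126: Sun/Fri  2127: Mon/Sat  2128: Wed/Sun  …(6 more)…  2135: Thu/Tue ✓  2136: Sat/Wed  2137: Sun/Fri  2138: Mon/Sat  2139: Tue/Sun  2140: Thu/Mon  2141: Fri/Wed  2142: Sat/Thu  2143: Sun/Fri  2144: Tue/Sat  2145: Wed/Mon  2146: Thu/Tue ✓  2147: Fri/Wed  2148: Sun/Thu
Both conditions hold in: 2118, 2129, 2135, 2146 — 4.

4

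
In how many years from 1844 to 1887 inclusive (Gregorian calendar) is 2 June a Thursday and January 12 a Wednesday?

5

Check each year's weekday for 2 June and January 12:
  1844: Sun/Fri  1845: Mon/Sun  1846: Tue/Mon  1847: Wed/Tue  1848: Fri/Wed  1849: Sat/Fri  1850: Sun/Sat  1851: Mon/Sun  1852: Wed/Mon  1853: Thu/Wed ✓  1854: Fri/Thu  1855: Sat/Fri  1856: Mon/Sat  1857: Tue/Mon  …(16 more)…  1874: Tue/Mon  1875: Wed/Tue  1876: Fri/Wed  1877: Sat/Fri  1878: Sun/Sat  1879: Mon/Sun  1880: Wed/Mon  1881: Thu/Wed ✓  1882: Fri/Thu  1883: Sat/Fri  1884: Mon/Sat  1885: Tue/Mon  1886: Wed/Tue  1887: Thu/Wed ✓
Both conditions hold in: 1853, 1859, 1870, 1881, 1887 — 5.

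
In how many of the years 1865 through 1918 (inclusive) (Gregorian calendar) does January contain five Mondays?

24

January has 31 days; it has five Mondays when Monday falls among the first (month-length − 28) days — i.e. when January 1 is one of Monday/Sunday/Saturday.
January 1 by year: 1865:Sun✓ 1866:Mon✓ 1867:Tue 1868:Wed 1869:Fri 1870:Sat✓ 1871:Sun✓ 1872:Mon✓ 1873:Wed 1874:Thu 1875:Fri 1876:Sat✓ 1877:Mon✓ 1878:Tue 1879:Wed …(24 more)… 1904:Fri 1905:Sun✓ 1906:Mon✓ 1907:Tue 1908:Wed 1909:Fri 1910:Sat✓ 1911:Sun✓ 1912:Mon✓ 1913:Wed 1914:Thu 1915:Fri 1916:Sat✓ 1917:Mon✓ 1918:Tue
Years with five Mondays: 1865, 1866, 1870, 1871, 1872, 1876, 1877, 1881, 1882, 1883, 1887, 1888, 1893, 1894, 1898, 1899, 1900, 1905, 1906, 1910, 1911, 1912, 1916, 1917 → 24.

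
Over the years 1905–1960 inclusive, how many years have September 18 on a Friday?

Track September 18's weekday year by year (advancing +1, or +2 across a Feb 29):
  1905: Mon  1906: Tue (+1)  1907: Wed (+1)  1908: Fri (+2) ✓  1909: Sat (+1)
  1910: Sun (+1)  1911: Mon (+1)  1912: Wed (+2)  1913: Thu (+1)  1914: Fri (+1) ✓
  1915: Sat (+1)  1916: Mon (+2)  1917: Tue (+1)  1918: Wed (+1)  … (28 more years) …
  1947: Thu (+1)  1948: Sat (+2)  1949: Sun (+1)  1950: Mon (+1)  1951: Tue (+1)
  1952: Thu (+2)  1953: Fri (+1) ✓  1954: Sat (+1)  1955: Sun (+1)  1956: Tue (+2)
  1957: Wed (+1)  1958: Thu (+1)  1959: Fri (+1) ✓  1960: Sun (+2)
Friday years: 1908, 1914, 1925, 1931, 1936, 1942, 1953, 1959 — 8 in total.

8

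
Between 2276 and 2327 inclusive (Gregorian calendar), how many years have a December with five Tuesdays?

21

December has 31 days; it has five Tuesdays when Tuesday falls among the first (month-length − 28) days — i.e. when December 1 is one of Tuesday/Monday/Sunday.
December 1 by year: 2276:Fri 2277:Sat 2278:Sun✓ 2279:Mon✓ 2280:Wed 2281:Thu 2282:Fri 2283:Sat 2284:Mon✓ 2285:Tue✓ 2286:Wed 2287:Thu 2288:Sat 2289:Sun✓ 2290:Mon✓ …(22 more)… 2313:Mon✓ 2314:Tue✓ 2315:Wed 2316:Fri 2317:Sat 2318:Sun✓ 2319:Mon✓ 2320:Wed 2321:Thu 2322:Fri 2323:Sat 2324:Mon✓ 2325:Tue✓ 2326:Wed 2327:Thu
Years with five Tuesdays: 2278, 2279, 2284, 2285, 2289, 2290, 2291, 2295, 2296, 2301, 2302, 2303, 2307, 2308, 2312, 2313, 2314, 2318, 2319, 2324, 2325 → 21.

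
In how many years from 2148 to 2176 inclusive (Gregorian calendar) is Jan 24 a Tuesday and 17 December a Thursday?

Check each year's weekday for Jan 24 and 17 December:
  2148: Wed/Tue  2149: Fri/Wed  2150: Sat/Thu  2151: Sun/Fri  2152: Mon/Sun  2153: Wed/Mon  2154: Thu/Tue  2155: Fri/Wed  2156: Sat/Fri  2157: Mon/Sat  2158: Tue/Sun  2159: Wed/Mon  2160: Thu/Wed  2161: Sat/Thu  2162: Sun/Fri  2163: Mon/Sat  2164: Tue/Mon  2165: Thu/Tue  2166: Fri/Wed  2167: Sat/Thu  2168: Sun/Sat  2169: Tue/Sun  2170: Wed/Mon  2171: Thu/Tue  2172: Fri/Thu  2173: Sun/Fri  2174: Mon/Sat  2175: Tue/Sun  2176: Wed/Tue
Both conditions hold in: no year — 0.

0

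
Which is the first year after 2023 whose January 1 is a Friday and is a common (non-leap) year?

2027

Jan 1 advances by 2 weekdays after a leap year and by 1 after a common year.
2023: Jan 1 is Sunday.
2024: Monday (leap)
2025: Wednesday
2026: Thursday
2027: Friday
2027 begins on a Friday and is a common year.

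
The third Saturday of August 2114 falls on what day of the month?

18

August 1, 2114 is a Wednesday, so the first Saturday is the 4th.
The third Saturday is 4 + 14 = 18.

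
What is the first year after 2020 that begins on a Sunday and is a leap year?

2040

Jan 1 advances by 2 weekdays after a leap year and by 1 after a common year.
2020: Jan 1 is Wednesday (leap).
2021: Friday
2022: Saturday
2023: Sunday
2024: Monday (leap)
2025: Wednesday
2026: Thursday
2027: Friday
2028: Saturday (leap)
2029: Monday
2030: Tuesday
2031: Wednesday
2032: Thursday (leap)
2033: Saturday
2034: Sunday
2035: Monday
2036: Tuesday (leap)
2037: Thursday
2038: Friday
2039: Saturday
2040: Sunday (leap)
2040 begins on a Sunday and is a leap year.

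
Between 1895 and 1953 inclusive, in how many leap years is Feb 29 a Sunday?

2

Leap years in 1895–1953: 14 of them.
Feb 29 weekday advances by 5 (mod 7) from one leap year to the next four years later (or differs when a century non-leap intervenes).
Leap-day weekdays: 1896:Sat 1904:Mon 1908:Sat 1912:Thu 1916:Tue 1920:Sun✓ 1924:Fri 1928:Wed 1932:Mon 1936:Sat 1940:Thu 1944:Tue 1948:Sun✓ 1952:Fri
Sunday: 1920, 1948 → 2.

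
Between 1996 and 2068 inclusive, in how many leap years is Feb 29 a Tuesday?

3

Leap years in 1996–2068: 19 of them.
Feb 29 weekday advances by 5 (mod 7) from one leap year to the next four years later (or differs when a century non-leap intervenes).
Leap-day weekdays: 1996:Thu 2000:Tue✓ 2004:Sun 2008:Fri 2012:Wed 2016:Mon 2020:Sat 2024:Thu 2028:Tue✓ 2032:Sun 2036:Fri 2040:Wed 2044:Mon 2048:Sat 2052:Thu 2056:Tue✓ 2060:Sun 2064:Fri 2068:Wed
Tuesday: 2000, 2028, 2056 → 3.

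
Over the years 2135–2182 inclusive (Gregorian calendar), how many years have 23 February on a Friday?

7

Track 23 February's weekday year by year (advancing +1, or +2 across a Feb 29):
  2135: Wed  2136: Thu (+1)  2137: Sat (+2)  2138: Sun (+1)  2139: Mon (+1)
  2140: Tue (+1)  2141: Thu (+2)  2142: Fri (+1) ✓  2143: Sat (+1)  2144: Sun (+1)
  2145: Tue (+2)  2146: Wed (+1)  2147: Thu (+1)  2148: Fri (+1) ✓  … (20 more years) …
  2169: Thu (+2)  2170: Fri (+1) ✓  2171: Sat (+1)  2172: Sun (+1)  2173: Tue (+2)
  2174: Wed (+1)  2175: Thu (+1)  2176: Fri (+1) ✓  2177: Sun (+2)  2178: Mon (+1)
  2179: Tue (+1)  2180: Wed (+1)  2181: Fri (+2) ✓  2182: Sat (+1)
Friday years: 2142, 2148, 2153, 2159, 2170, 2176, 2181 — 7 in total.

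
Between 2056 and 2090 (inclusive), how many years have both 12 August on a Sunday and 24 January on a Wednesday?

Check each year's weekday for 12 August and 24 January:
  2056: Sat/Mon  2057: Sun/Wed ✓  2058: Mon/Thu  2059: Tue/Fri  2060: Thu/Sat  2061: Fri/Mon  2062: Sat/Tue  2063: Sun/Wed ✓  2064: Tue/Thu  2065: Wed/Sat  2066: Thu/Sun  2067: Fri/Mon  2068: Sun/Tue  2069: Mon/Thu  …(7 more)…  2077: Thu/Sun  2078: Fri/Mon  2079: Sat/Tue  2080: Mon/Wed  2081: Tue/Fri  2082: Wed/Sat  2083: Thu/Sun  2084: Sat/Mon  2085: Sun/Wed ✓  2086: Mon/Thu  2087: Tue/Fri  2088: Thu/Sat  2089: Fri/Mon  2090: Sat/Tue
Both conditions hold in: 2057, 2063, 2074, 2085 — 4.

4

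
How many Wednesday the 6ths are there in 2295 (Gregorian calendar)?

3

Check the 6th of each month of 2295: Jan 6: Sun, Feb 6: Wed, Mar 6: Wed, Apr 6: Sat, May 6: Mon, Jun 6: Thu, Jul 6: Sat, Aug 6: Tue, Sep 6: Fri, Oct 6: Sun, Nov 6: Wed, Dec 6: Fri.
Wednesday occurs in February, March, November — 3 months.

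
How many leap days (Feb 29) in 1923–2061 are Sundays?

5

Leap years in 1923–2061: 35 of them.
Feb 29 weekday advances by 5 (mod 7) from one leap year to the next four years later (or differs when a century non-leap intervenes).
Leap-day weekdays: 1924:Fri 1928:Wed 1932:Mon 1936:Sat 1940:Thu 1944:Tue 1948:Sun✓ 1952:Fri 1956:Wed 1960:Mon 1964:Sat 1968:Thu 1972:Tue …(9 more)… 2012:Wed 2016:Mon 2020:Sat 2024:Thu 2028:Tue 2032:Sun✓ 2036:Fri 2040:Wed 2044:Mon 2048:Sat 2052:Thu 2056:Tue 2060:Sun✓
Sunday: 1948, 1976, 2004, 2032, 2060 → 5.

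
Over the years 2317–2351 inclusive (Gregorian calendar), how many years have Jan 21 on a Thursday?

4

Track Jan 21's weekday year by year (advancing +1, or +2 across a Feb 29):
  2317: Sun  2318: Mon (+1)  2319: Tue (+1)  2320: Wed (+1)  2321: Fri (+2)
  2322: Sat (+1)  2323: Sun (+1)  2324: Mon (+1)  2325: Wed (+2)  2326: Thu (+1) ✓
  2327: Fri (+1)  2328: Sat (+1)  2329: Mon (+2)  2330: Tue (+1)  … (7 more years) …
  2338: Fri (+1)  2339: Sat (+1)  2340: Sun (+1)  2341: Tue (+2)  2342: Wed (+1)
  2343: Thu (+1) ✓  2344: Fri (+1)  2345: Sun (+2)  2346: Mon (+1)  2347: Tue (+1)
  2348: Wed (+1)  2349: Fri (+2)  2350: Sat (+1)  2351: Sun (+1)
Thursday years: 2326, 2332, 2337, 2343 — 4 in total.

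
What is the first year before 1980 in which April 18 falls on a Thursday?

From one year to the next, a fixed date's weekday advances by 1, or by 2 when a Feb 29 lies between the two dates.
1980: April 18 is Friday.
1979: Wednesday (−2)
1978: Tuesday (−1)
1977: Monday (−1)
1976: Sunday (−1)
1975: Friday (−2)
1974: Thursday (−1)
April 18 falls on a Thursday in 1974.

1974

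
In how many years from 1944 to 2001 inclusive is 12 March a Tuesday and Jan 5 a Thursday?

0

Check each year's weekday for 12 March and Jan 5:
  1944: Sun/Wed  1945: Mon/Fri  1946: Tue/Sat  1947: Wed/Sun  1948: Fri/Mon  1949: Sat/Wed  1950: Sun/Thu  1951: Mon/Fri  1952: Wed/Sat  1953: Thu/Mon  1954: Fri/Tue  1955: Sat/Wed  1956: Mon/Thu  1957: Tue/Sat  …(30 more)…  1988: Sat/Tue  1989: Sun/Thu  1990: Mon/Fri  1991: Tue/Sat  1992: Thu/Sun  1993: Fri/Tue  1994: Sat/Wed  1995: Sun/Thu  1996: Tue/Fri  1997: Wed/Sun  1998: Thu/Mon  1999: Fri/Tue  2000: Sun/Wed  2001: Mon/Fri
Both conditions hold in: no year — 0.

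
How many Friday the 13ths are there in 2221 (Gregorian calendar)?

2

Check the 13th of each month of 2221: Jan 13: Sat, Feb 13: Tue, Mar 13: Tue, Apr 13: Fri, May 13: Sun, Jun 13: Wed, Jul 13: Fri, Aug 13: Mon, Sep 13: Thu, Oct 13: Sat, Nov 13: Tue, Dec 13: Thu.
Friday occurs in April, July — 2 months.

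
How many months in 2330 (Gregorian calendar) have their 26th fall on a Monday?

Check the 26th of each month of 2330: Jan 26: Sun, Feb 26: Wed, Mar 26: Wed, Apr 26: Sat, May 26: Mon, Jun 26: Thu, Jul 26: Sat, Aug 26: Tue, Sep 26: Fri, Oct 26: Sun, Nov 26: Wed, Dec 26: Fri.
Monday occurs in May — 1 month.

1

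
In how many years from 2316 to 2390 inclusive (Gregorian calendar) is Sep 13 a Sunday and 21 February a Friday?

2

Check each year's weekday for Sep 13 and 21 February:
  2316: Wed/Mon  2317: Thu/Wed  2318: Fri/Thu  2319: Sat/Fri  2320: Mon/Sat  2321: Tue/Mon  2322: Wed/Tue  2323: Thu/Wed  2324: Sat/Thu  2325: Sun/Sat  2326: Mon/Sun  2327: Tue/Mon  2328: Thu/Tue  2329: Fri/Thu  …(47 more)…  2377: Tue/Mon  2378: Wed/Tue  2379: Thu/Wed  2380: Sat/Thu  2381: Sun/Sat  2382: Mon/Sun  2383: Tue/Mon  2384: Thu/Tue  2385: Fri/Thu  2386: Sat/Fri  2387: Sun/Sat  2388: Tue/Sun  2389: Wed/Tue  2390: Thu/Wed
Both conditions hold in: 2336, 2364 — 2.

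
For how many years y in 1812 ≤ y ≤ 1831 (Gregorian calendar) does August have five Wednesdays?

8

August has 31 days; it has five Wednesdays when Wednesday falls among the first (month-length − 28) days — i.e. when August 1 is one of Wednesday/Tuesday/Monday.
August 1 by year: 1812:Sat 1813:Sun 1814:Mon✓ 1815:Tue✓ 1816:Thu 1817:Fri 1818:Sat 1819:Sun 1820:Tue✓ 1821:Wed✓ 1822:Thu 1823:Fri 1824:Sun 1825:Mon✓ 1826:Tue✓ 1827:Wed✓ 1828:Fri 1829:Sat 1830:Sun 1831:Mon✓
Years with five Wednesdays: 1814, 1815, 1820, 1821, 1825, 1826, 1827, 1831 → 8.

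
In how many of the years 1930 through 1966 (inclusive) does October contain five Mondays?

October has 31 days; it has five Mondays when Monday falls among the first (month-length − 28) days — i.e. when October 1 is one of Monday/Sunday/Saturday.
October 1 by year: 1930:Wed 1931:Thu 1932:Sat✓ 1933:Sun✓ 1934:Mon✓ 1935:Tue 1936:Thu 1937:Fri 1938:Sat✓ 1939:Sun✓ 1940:Tue 1941:Wed 1942:Thu 1943:Fri 1944:Sun✓ …(7 more)… 1952:Wed 1953:Thu 1954:Fri 1955:Sat✓ 1956:Mon✓ 1957:Tue 1958:Wed 1959:Thu 1960:Sat✓ 1961:Sun✓ 1962:Mon✓ 1963:Tue 1964:Thu 1965:Fri 1966:Sat✓
Years with five Mondays: 1932, 1933, 1934, 1938, 1939, 1944, 1945, 1949, 1950, 1951, 1955, 1956, 1960, 1961, 1962, 1966 → 16.

16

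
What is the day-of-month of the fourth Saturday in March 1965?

27

March 1, 1965 is a Monday, so the first Saturday is the 6th.
The fourth Saturday is 6 + 21 = 27.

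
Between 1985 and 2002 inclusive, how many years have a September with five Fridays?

September has 30 days; it has five Fridays when Friday falls among the first (month-length − 28) days — i.e. when September 1 is one of Friday/Thursday.
September 1 by year: 1985:Sun 1986:Mon 1987:Tue 1988:Thu✓ 1989:Fri✓ 1990:Sat 1991:Sun 1992:Tue 1993:Wed 1994:Thu✓ 1995:Fri✓ 1996:Sun 1997:Mon 1998:Tue 1999:Wed 2000:Fri✓ 2001:Sat 2002:Sun
Years with five Fridays: 1988, 1989, 1994, 1995, 2000 → 5.

5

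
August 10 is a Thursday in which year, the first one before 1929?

1922

From one year to the next, a fixed date's weekday advances by 1, or by 2 when a Feb 29 lies between the two dates.
1929: August 10 is Saturday.
1928: Friday (−1)
1927: Wednesday (−2)
1926: Tuesday (−1)
1925: Monday (−1)
1924: Sunday (−1)
1923: Friday (−2)
1922: Thursday (−1)
August 10 falls on a Thursday in 1922.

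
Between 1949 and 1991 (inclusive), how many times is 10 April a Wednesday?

Track 10 April's weekday year by year (advancing +1, or +2 across a Feb 29):
  1949: Sun  1950: Mon (+1)  1951: Tue (+1)  1952: Thu (+2)  1953: Fri (+1)
  1954: Sat (+1)  1955: Sun (+1)  1956: Tue (+2)  1957: Wed (+1) ✓  1958: Thu (+1)
  1959: Fri (+1)  1960: Sun (+2)  1961: Mon (+1)  1962: Tue (+1)  … (15 more years) …
  1978: Mon (+1)  1979: Tue (+1)  1980: Thu (+2)  1981: Fri (+1)  1982: Sat (+1)
  1983: Sun (+1)  1984: Tue (+2)  1985: Wed (+1) ✓  1986: Thu (+1)  1987: Fri (+1)
  1988: Sun (+2)  1989: Mon (+1)  1990: Tue (+1)  1991: Wed (+1) ✓
Wednesday years: 1957, 1963, 1968, 1974, 1985, 1991 — 6 in total.

6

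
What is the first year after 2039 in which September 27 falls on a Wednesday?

From one year to the next, a fixed date's weekday advances by 1, or by 2 when a Feb 29 lies between the two dates.
2039: September 27 is Tuesday.
2040: Thursday (+2)
2041: Friday (+1)
2042: Saturday (+1)
2043: Sunday (+1)
2044: Tuesday (+2)
2045: Wednesday (+1)
September 27 falls on a Wednesday in 2045.

2045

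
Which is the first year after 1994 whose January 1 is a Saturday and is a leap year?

Jan 1 advances by 2 weekdays after a leap year and by 1 after a common year.
1994: Jan 1 is Saturday.
1995: Sunday
1996: Monday (leap)
1997: Wednesday
1998: Thursday
1999: Friday
2000: Saturday (leap)
2000 begins on a Saturday and is a leap year.

2000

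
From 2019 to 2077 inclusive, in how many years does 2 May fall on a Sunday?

Track 2 May's weekday year by year (advancing +1, or +2 across a Feb 29):
  2019: Thu  2020: Sat (+2)  2021: Sun (+1) ✓  2022: Mon (+1)  2023: Tue (+1)
  2024: Thu (+2)  2025: Fri (+1)  2026: Sat (+1)  2027: Sun (+1) ✓  2028: Tue (+2)
  2029: Wed (+1)  2030: Thu (+1)  2031: Fri (+1)  2032: Sun (+2) ✓  … (31 more years) …
  2064: Fri (+2)  2065: Sat (+1)  2066: Sun (+1) ✓  2067: Mon (+1)  2068: Wed (+2)
  2069: Thu (+1)  2070: Fri (+1)  2071: Sat (+1)  2072: Mon (+2)  2073: Tue (+1)
  2074: Wed (+1)  2075: Thu (+1)  2076: Sat (+2)  2077: Sun (+1) ✓
Sunday years: 2021, 2027, 2032, 2038, 2049, 2055, 2060, 2066, 2077 — 9 in total.

9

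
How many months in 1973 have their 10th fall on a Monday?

Check the 10th of each month of 1973: Jan 10: Wed, Feb 10: Sat, Mar 10: Sat, Apr 10: Tue, May 10: Thu, Jun 10: Sun, Jul 10: Tue, Aug 10: Fri, Sep 10: Mon, Oct 10: Wed, Nov 10: Sat, Dec 10: Mon.
Monday occurs in September, December — 2 months.

2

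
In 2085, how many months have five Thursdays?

A month of length L has five Thursdays iff its first Thursday is on day ≤ L−28 (so day 1–3 in a 31-day month, 1–2 in a 30-day month, day 1 in a leap February).
Checking each month of 2085: Jan starts Mon (31d); Feb starts Thu (28d); Mar starts Thu (31d) ✓; Apr starts Sun (30d); May starts Tue (31d) ✓; Jun starts Fri (30d); Jul starts Sun (31d); Aug starts Wed (31d) ✓; Sep starts Sat (30d); Oct starts Mon (31d); Nov starts Thu (30d) ✓; Dec starts Sat (31d).
Five-Thursday months: March, May, August, November → 4.

4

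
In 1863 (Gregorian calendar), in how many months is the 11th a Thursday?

Check the 11th of each month of 1863: Jan 11: Sun, Feb 11: Wed, Mar 11: Wed, Apr 11: Sat, May 11: Mon, Jun 11: Thu, Jul 11: Sat, Aug 11: Tue, Sep 11: Fri, Oct 11: Sun, Nov 11: Wed, Dec 11: Fri.
Thursday occurs in June — 1 month.

1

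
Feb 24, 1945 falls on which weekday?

January 1, 1945 is a Monday.
February 24 is day 55 of the year, i.e. 54 days after Jan 1.
54 mod 7 = 5, so advance 5 weekdays from Monday: Saturday.

Saturday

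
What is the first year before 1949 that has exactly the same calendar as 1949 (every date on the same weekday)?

1938

Two years share a calendar iff Jan 1 falls on the same weekday and both are leap or both are common. 1949: Jan 1 is Saturday, common year.
1948: Jan 1 Thursday, leap
1947: Jan 1 Wednesday, common
1946: Jan 1 Tuesday, common
1945: Jan 1 Monday, common
1944: Jan 1 Saturday, leap
1943: Jan 1 Friday, common
1942: Jan 1 Thursday, common
1941: Jan 1 Wednesday, common
1940: Jan 1 Monday, leap
1939: Jan 1 Sunday, common
1938: Jan 1 Saturday, common
1938 matches on both conditions.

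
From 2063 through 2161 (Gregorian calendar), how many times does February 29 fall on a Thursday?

3

Leap years in 2063–2161: 24 of them.
Feb 29 weekday advances by 5 (mod 7) from one leap year to the next four years later (or differs when a century non-leap intervenes).
Leap-day weekdays: 2064:Fri 2068:Wed 2072:Mon 2076:Sat 2080:Thu✓ 2084:Tue 2088:Sun 2092:Fri 2096:Wed 2104:Fri 2108:Wed 2112:Mon 2116:Sat 2120:Thu✓ 2124:Tue 2128:Sun 2132:Fri 2136:Wed 2140:Mon 2144:Sat 2148:Thu✓ 2152:Tue 2156:Sun 2160:Fri
Thursday: 2080, 2120, 2148 → 3.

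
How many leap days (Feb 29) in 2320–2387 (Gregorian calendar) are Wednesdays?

3

Leap years in 2320–2387: 17 of them.
Feb 29 weekday advances by 5 (mod 7) from one leap year to the next four years later (or differs when a century non-leap intervenes).
Leap-day weekdays: 2320:Sun 2324:Fri 2328:Wed✓ 2332:Mon 2336:Sat 2340:Thu 2344:Tue 2348:Sun 2352:Fri 2356:Wed✓ 2360:Mon 2364:Sat 2368:Thu 2372:Tue 2376:Sun 2380:Fri 2384:Wed✓
Wednesday: 2328, 2356, 2384 → 3.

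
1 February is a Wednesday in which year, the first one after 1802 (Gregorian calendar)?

1804

From one year to the next, a fixed date's weekday advances by 1, or by 2 when a Feb 29 lies between the two dates.
1802: February 1 is Monday.
1803: Tuesday (+1)
1804: Wednesday (+1)
1 February falls on a Wednesday in 1804.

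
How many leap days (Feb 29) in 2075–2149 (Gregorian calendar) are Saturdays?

Leap years in 2075–2149: 18 of them.
Feb 29 weekday advances by 5 (mod 7) from one leap year to the next four years later (or differs when a century non-leap intervenes).
Leap-day weekdays: 2076:Sat✓ 2080:Thu 2084:Tue 2088:Sun 2092:Fri 2096:Wed 2104:Fri 2108:Wed 2112:Mon 2116:Sat✓ 2120:Thu 2124:Tue 2128:Sun 2132:Fri 2136:Wed 2140:Mon 2144:Sat✓ 2148:Thu
Saturday: 2076, 2116, 2144 → 3.

3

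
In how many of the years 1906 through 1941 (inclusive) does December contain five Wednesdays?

15

December has 31 days; it has five Wednesdays when Wednesday falls among the first (month-length − 28) days — i.e. when December 1 is one of Wednesday/Tuesday/Monday.
December 1 by year: 1906:Sat 1907:Sun 1908:Tue✓ 1909:Wed✓ 1910:Thu 1911:Fri 1912:Sun 1913:Mon✓ 1914:Tue✓ 1915:Wed✓ 1916:Fri 1917:Sat 1918:Sun 1919:Mon✓ 1920:Wed✓ …(6 more)… 1927:Thu 1928:Sat 1929:Sun 1930:Mon✓ 1931:Tue✓ 1932:Thu 1933:Fri 1934:Sat 1935:Sun 1936:Tue✓ 1937:Wed✓ 1938:Thu 1939:Fri 1940:Sun 1941:Mon✓
Years with five Wednesdays: 1908, 1909, 1913, 1914, 1915, 1919, 1920, 1924, 1925, 1926, 1930, 1931, 1936, 1937, 1941 → 15.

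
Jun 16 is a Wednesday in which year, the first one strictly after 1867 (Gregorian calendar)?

1869

From one year to the next, a fixed date's weekday advances by 1, or by 2 when a Feb 29 lies between the two dates.
1867: June 16 is Sunday.
1868: Tuesday (+2)
1869: Wednesday (+1)
Jun 16 falls on a Wednesday in 1869.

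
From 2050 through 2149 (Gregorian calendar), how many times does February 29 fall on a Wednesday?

4

Leap years in 2050–2149: 24 of them.
Feb 29 weekday advances by 5 (mod 7) from one leap year to the next four years later (or differs when a century non-leap intervenes).
Leap-day weekdays: 2052:Thu 2056:Tue 2060:Sun 2064:Fri 2068:Wed✓ 2072:Mon 2076:Sat 2080:Thu 2084:Tue 2088:Sun 2092:Fri 2096:Wed✓ 2104:Fri 2108:Wed✓ 2112:Mon 2116:Sat 2120:Thu 2124:Tue 2128:Sun 2132:Fri 2136:Wed✓ 2140:Mon 2144:Sat 2148:Thu
Wednesday: 2068, 2096, 2108, 2136 → 4.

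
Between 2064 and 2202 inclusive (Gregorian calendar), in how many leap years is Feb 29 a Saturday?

Leap years in 2064–2202: 33 of them.
Feb 29 weekday advances by 5 (mod 7) from one leap year to the next four years later (or differs when a century non-leap intervenes).
Leap-day weekdays: 2064:Fri 2068:Wed 2072:Mon 2076:Sat✓ 2080:Thu 2084:Tue 2088:Sun 2092:Fri 2096:Wed 2104:Fri 2108:Wed 2112:Mon 2116:Sat✓ …(7 more)… 2148:Thu 2152:Tue 2156:Sun 2160:Fri 2164:Wed 2168:Mon 2172:Sat✓ 2176:Thu 2180:Tue 2184:Sun 2188:Fri 2192:Wed 2196:Mon
Saturday: 2076, 2116, 2144, 2172 → 4.

4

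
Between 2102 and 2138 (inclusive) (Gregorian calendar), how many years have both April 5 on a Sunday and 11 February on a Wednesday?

Check each year's weekday for April 5 and 11 February:
  2102: Wed/Sat  2103: Thu/Sun  2104: Sat/Mon  2105: Sun/Wed ✓  2106: Mon/Thu  2107: Tue/Fri  2108: Thu/Sat  2109: Fri/Mon  2110: Sat/Tue  2111: Sun/Wed ✓  2112: Tue/Thu  2113: Wed/Sat  2114: Thu/Sun  2115: Fri/Mon  …(9 more)…  2125: Thu/Sun  2126: Fri/Mon  2127: Sat/Tue  2128: Mon/Wed  2129: Tue/Fri  2130: Wed/Sat  2131: Thu/Sun  2132: Sat/Mon  2133: Sun/Wed ✓  2134: Mon/Thu  2135: Tue/Fri  2136: Thu/Sat  2137: Fri/Mon  2138: Sat/Tue
Both conditions hold in: 2105, 2111, 2122, 2133 — 4.

4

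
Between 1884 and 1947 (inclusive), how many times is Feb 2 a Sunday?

Track Feb 2's weekday year by year (advancing +1, or +2 across a Feb 29):
  1884: Sat  1885: Mon (+2)  1886: Tue (+1)  1887: Wed (+1)  1888: Thu (+1)
  1889: Sat (+2)  1890: Sun (+1) ✓  1891: Mon (+1)  1892: Tue (+1)  1893: Thu (+2)
  1894: Fri (+1)  1895: Sat (+1)  1896: Sun (+1) ✓  1897: Tue (+2)  … (36 more years) …
  1934: Fri (+1)  1935: Sat (+1)  1936: Sun (+1) ✓  1937: Tue (+2)  1938: Wed (+1)
  1939: Thu (+1)  1940: Fri (+1)  1941: Sun (+2) ✓  1942: Mon (+1)  1943: Tue (+1)
  1944: Wed (+1)  1945: Fri (+2)  1946: Sat (+1)  1947: Sun (+1) ✓
Sunday years: 1890, 1896, 1902, 1908, 1913, 1919, 1930, 1936, 1941, 1947 — 10 in total.

10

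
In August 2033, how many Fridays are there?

4

August 2033 has 31 days and begins on Monday.
The first Friday is August 5.
Fridays fall on 5, 12, 19, 26 — that's 4.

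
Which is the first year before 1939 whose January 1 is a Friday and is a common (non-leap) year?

1937

Jan 1 advances by 2 weekdays after a leap year and by 1 after a common year.
1939: Jan 1 is Sunday.
1938: Saturday
1937: Friday
1937 begins on a Friday and is a common year.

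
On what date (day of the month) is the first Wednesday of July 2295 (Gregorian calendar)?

July 1, 2295 is a Monday, so the first Wednesday is the 3rd.
The first Wednesday is 3 + 0 = 3.

3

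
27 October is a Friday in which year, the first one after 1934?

1939

From one year to the next, a fixed date's weekday advances by 1, or by 2 when a Feb 29 lies between the two dates.
1934: October 27 is Saturday.
1935: Sunday (+1)
1936: Tuesday (+2)
1937: Wednesday (+1)
1938: Thursday (+1)
1939: Friday (+1)
27 October falls on a Friday in 1939.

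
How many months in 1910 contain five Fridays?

A month of length L has five Fridays iff its first Friday is on day ≤ L−28 (so day 1–3 in a 31-day month, 1–2 in a 30-day month, day 1 in a leap February).
Checking each month of 1910: Jan starts Sat (31d); Feb starts Tue (28d); Mar starts Tue (31d); Apr starts Fri (30d) ✓; May starts Sun (31d); Jun starts Wed (30d); Jul starts Fri (31d) ✓; Aug starts Mon (31d); Sep starts Thu (30d) ✓; Oct starts Sat (31d); Nov starts Tue (30d); Dec starts Thu (31d) ✓.
Five-Friday months: April, July, September, December → 4.

4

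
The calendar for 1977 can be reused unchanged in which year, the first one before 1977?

Two years share a calendar iff Jan 1 falls on the same weekday and both are leap or both are common. 1977: Jan 1 is Saturday, common year.
1976: Jan 1 Thursday, leap
1975: Jan 1 Wednesday, common
1974: Jan 1 Tuesday, common
1973: Jan 1 Monday, common
1972: Jan 1 Saturday, leap
1971: Jan 1 Friday, common
1970: Jan 1 Thursday, common
1969: Jan 1 Wednesday, common
1968: Jan 1 Monday, leap
1967: Jan 1 Sunday, common
1966: Jan 1 Saturday, common
1966 matches on both conditions.

1966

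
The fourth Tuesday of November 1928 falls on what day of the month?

November 1, 1928 is a Thursday, so the first Tuesday is the 6th.
The fourth Tuesday is 6 + 21 = 27.

27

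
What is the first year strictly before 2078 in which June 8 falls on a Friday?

2074

From one year to the next, a fixed date's weekday advances by 1, or by 2 when a Feb 29 lies between the two dates.
2078: June 8 is Wednesday.
2077: Tuesday (−1)
2076: Monday (−1)
2075: Saturday (−2)
2074: Friday (−1)
June 8 falls on a Friday in 2074.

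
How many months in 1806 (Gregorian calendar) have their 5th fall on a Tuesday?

Check the 5th of each month of 1806: Jan 5: Sun, Feb 5: Wed, Mar 5: Wed, Apr 5: Sat, May 5: Mon, Jun 5: Thu, Jul 5: Sat, Aug 5: Tue, Sep 5: Fri, Oct 5: Sun, Nov 5: Wed, Dec 5: Fri.
Tuesday occurs in August — 1 month.

1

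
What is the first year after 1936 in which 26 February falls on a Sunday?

From one year to the next, a fixed date's weekday advances by 1, or by 2 when a Feb 29 lies between the two dates.
1936: February 26 is Wednesday.
1937: Friday (+2)
1938: Saturday (+1)
1939: Sunday (+1)
26 February falls on a Sunday in 1939.

1939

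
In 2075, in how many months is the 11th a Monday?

Check the 11th of each month of 2075: Jan 11: Fri, Feb 11: Mon, Mar 11: Mon, Apr 11: Thu, May 11: Sat, Jun 11: Tue, Jul 11: Thu, Aug 11: Sun, Sep 11: Wed, Oct 11: Fri, Nov 11: Mon, Dec 11: Wed.
Monday occurs in February, March, November — 3 months.

3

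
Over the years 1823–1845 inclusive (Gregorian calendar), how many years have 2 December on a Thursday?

3

Track 2 December's weekday year by year (advancing +1, or +2 across a Feb 29):
  1823: Tue  1824: Thu (+2) ✓  1825: Fri (+1)  1826: Sat (+1)  1827: Sun (+1)
  1828: Tue (+2)  1829: Wed (+1)  1830: Thu (+1) ✓  1831: Fri (+1)  1832: Sun (+2)
  1833: Mon (+1)  1834: Tue (+1)  1835: Wed (+1)  1836: Fri (+2)  1837: Sat (+1)
  1838: Sun (+1)  1839: Mon (+1)  1840: Wed (+2)  1841: Thu (+1) ✓  1842: Fri (+1)
  1843: Sat (+1)  1844: Mon (+2)  1845: Tue (+1)
Thursday years: 1824, 1830, 1841 — 3 in total.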